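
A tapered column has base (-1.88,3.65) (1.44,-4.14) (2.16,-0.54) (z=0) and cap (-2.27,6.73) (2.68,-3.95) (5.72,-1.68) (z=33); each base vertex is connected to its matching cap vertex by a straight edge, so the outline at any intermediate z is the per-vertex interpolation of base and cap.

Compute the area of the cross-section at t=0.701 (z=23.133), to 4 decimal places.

Area at t=0.701: 17.4680

Cross-section at t=0.701: each vertex is (1-t)·p0[i] + t·p1[i].
  v1: (1-0.701)·(-1.88,3.65) + 0.701·(-2.27,6.73) = (-2.1534,5.8091)
  v2: (1-0.701)·(1.44,-4.14) + 0.701·(2.68,-3.95) = (2.3092,-4.0068)
  v3: (1-0.701)·(2.16,-0.54) + 0.701·(5.72,-1.68) = (4.6556,-1.3391)
Shoelace sum Σ(x_i·y_{i+1} − x_{i+1}·y_i):
  i=1: -2.1534·-4.0068 − 2.3092·5.8091 = -4.7863 (running -4.7863)
  i=2: 2.3092·-1.3391 − 4.6556·-4.0068 = +15.5615 (running +10.7752)
  i=3: 4.6556·5.8091 − -2.1534·-1.3391 = +24.1608 (running +34.9360)
Area = |Σ|/2 = |34.9360|/2 = 17.4680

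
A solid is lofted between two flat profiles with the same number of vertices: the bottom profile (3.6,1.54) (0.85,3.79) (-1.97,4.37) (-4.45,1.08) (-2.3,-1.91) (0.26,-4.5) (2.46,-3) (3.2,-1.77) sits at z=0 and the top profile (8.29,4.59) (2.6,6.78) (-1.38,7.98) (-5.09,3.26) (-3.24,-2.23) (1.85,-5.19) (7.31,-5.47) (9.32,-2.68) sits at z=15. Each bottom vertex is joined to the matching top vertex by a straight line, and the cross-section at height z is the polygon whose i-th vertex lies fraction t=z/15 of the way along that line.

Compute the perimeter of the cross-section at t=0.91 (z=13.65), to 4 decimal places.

Perimeter at t=0.91: 42.3904

Cross-section at t=0.91: each vertex is (1-t)·p0[i] + t·p1[i].
  v1: (1-0.91)·(3.6,1.54) + 0.91·(8.29,4.59) = (7.8679,4.3155)
  v2: (1-0.91)·(0.85,3.79) + 0.91·(2.6,6.78) = (2.4425,6.5109)
  v3: (1-0.91)·(-1.97,4.37) + 0.91·(-1.38,7.98) = (-1.4331,7.6551)
  v4: (1-0.91)·(-4.45,1.08) + 0.91·(-5.09,3.26) = (-5.0324,3.0638)
  v5: (1-0.91)·(-2.3,-1.91) + 0.91·(-3.24,-2.23) = (-3.1554,-2.2012)
  v6: (1-0.91)·(0.26,-4.5) + 0.91·(1.85,-5.19) = (1.7069,-5.1279)
  v7: (1-0.91)·(2.46,-3) + 0.91·(7.31,-5.47) = (6.8735,-5.2477)
  v8: (1-0.91)·(3.2,-1.77) + 0.91·(9.32,-2.68) = (8.7692,-2.5981)
Perimeter = Σ |v_{i+1} − v_i|:
  edge 1→2: √(-5.4254² + 2.1954²) = 5.8528 (running 5.8528)
  edge 2→3: √(-3.8756² + 1.1442²) = 4.0410 (running 9.8937)
  edge 3→4: √(-3.5993² + -4.5913²) = 5.8340 (running 15.7277)
  edge 4→5: √(1.8770² + -5.2650²) = 5.5896 (running 21.3173)
  edge 5→6: √(4.8623² + -2.9267²) = 5.6752 (running 26.9924)
  edge 6→7: √(5.1666² + -0.1198²) = 5.1680 (running 32.1604)
  edge 7→8: √(1.8957² + 2.6496²) = 3.2579 (running 35.4183)
  edge 8→1: √(-0.9013² + 6.9136²) = 6.9721 (running 42.3904)
Perimeter = 42.3904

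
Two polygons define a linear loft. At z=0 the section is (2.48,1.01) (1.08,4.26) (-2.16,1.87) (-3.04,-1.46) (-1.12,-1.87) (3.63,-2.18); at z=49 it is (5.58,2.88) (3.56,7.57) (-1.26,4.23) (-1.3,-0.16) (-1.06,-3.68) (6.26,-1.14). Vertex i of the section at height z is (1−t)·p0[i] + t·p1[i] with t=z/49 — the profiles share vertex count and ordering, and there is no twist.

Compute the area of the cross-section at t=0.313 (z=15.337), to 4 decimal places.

Area at t=0.313: 34.9524

Cross-section at t=0.313: each vertex is (1-t)·p0[i] + t·p1[i].
  v1: (1-0.313)·(2.48,1.01) + 0.313·(5.58,2.88) = (3.4503,1.5953)
  v2: (1-0.313)·(1.08,4.26) + 0.313·(3.56,7.57) = (1.8562,5.2960)
  v3: (1-0.313)·(-2.16,1.87) + 0.313·(-1.26,4.23) = (-1.8783,2.6087)
  v4: (1-0.313)·(-3.04,-1.46) + 0.313·(-1.3,-0.16) = (-2.4954,-1.0531)
  v5: (1-0.313)·(-1.12,-1.87) + 0.313·(-1.06,-3.68) = (-1.1012,-2.4365)
  v6: (1-0.313)·(3.63,-2.18) + 0.313·(6.26,-1.14) = (4.4532,-1.8545)
Shoelace sum Σ(x_i·y_{i+1} − x_{i+1}·y_i):
  i=1: 3.4503·5.2960 − 1.8562·1.5953 = +15.3116 (running +15.3116)
  i=2: 1.8562·2.6087 − -1.8783·5.2960 = +14.7899 (running +30.1015)
  i=3: -1.8783·-1.0531 − -2.4954·2.6087 = +8.4877 (running +38.5892)
  i=4: -2.4954·-2.4365 − -1.1012·-1.0531 = +4.9204 (running +43.5095)
  i=5: -1.1012·-1.8545 − 4.4532·-2.4365 = +12.8925 (running +56.4021)
  i=6: 4.4532·1.5953 − 3.4503·-1.8545 = +13.5027 (running +69.9048)
Area = |Σ|/2 = |69.9048|/2 = 34.9524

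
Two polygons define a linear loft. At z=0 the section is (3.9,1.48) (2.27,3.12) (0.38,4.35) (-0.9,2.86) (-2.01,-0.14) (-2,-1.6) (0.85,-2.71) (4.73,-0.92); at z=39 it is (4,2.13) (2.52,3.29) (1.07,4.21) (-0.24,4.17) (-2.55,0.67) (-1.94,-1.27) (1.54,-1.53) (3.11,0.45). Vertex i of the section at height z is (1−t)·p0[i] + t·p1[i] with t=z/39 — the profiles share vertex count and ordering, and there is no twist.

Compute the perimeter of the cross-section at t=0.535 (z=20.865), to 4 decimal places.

Perimeter at t=0.535: 19.5020

Cross-section at t=0.535: each vertex is (1-t)·p0[i] + t·p1[i].
  v1: (1-0.535)·(3.9,1.48) + 0.535·(4,2.13) = (3.9535,1.8277)
  v2: (1-0.535)·(2.27,3.12) + 0.535·(2.52,3.29) = (2.4038,3.2109)
  v3: (1-0.535)·(0.38,4.35) + 0.535·(1.07,4.21) = (0.7491,4.2751)
  v4: (1-0.535)·(-0.9,2.86) + 0.535·(-0.24,4.17) = (-0.5469,3.5608)
  v5: (1-0.535)·(-2.01,-0.14) + 0.535·(-2.55,0.67) = (-2.2989,0.2934)
  v6: (1-0.535)·(-2,-1.6) + 0.535·(-1.94,-1.27) = (-1.9679,-1.4234)
  v7: (1-0.535)·(0.85,-2.71) + 0.535·(1.54,-1.53) = (1.2191,-2.0787)
  v8: (1-0.535)·(4.73,-0.92) + 0.535·(3.11,0.45) = (3.8633,-0.1870)
Perimeter = Σ |v_{i+1} − v_i|:
  edge 1→2: √(-1.5497² + 1.3832²) = 2.0772 (running 2.0772)
  edge 2→3: √(-1.6546² + 1.0642²) = 1.9673 (running 4.0445)
  edge 3→4: √(-1.2960² + -0.7143²) = 1.4798 (running 5.5243)
  edge 4→5: √(-1.7520² + -3.2675²) = 3.7076 (running 9.2319)
  edge 5→6: √(0.3310² + -1.7168²) = 1.7484 (running 10.9803)
  edge 6→7: √(3.1871² + -0.6553²) = 3.2537 (running 14.2340)
  edge 7→8: √(2.6442² + 1.8917²) = 3.2511 (running 17.4852)
  edge 8→1: √(0.0902² + 2.0148²) = 2.0168 (running 19.5020)
Perimeter = 19.5020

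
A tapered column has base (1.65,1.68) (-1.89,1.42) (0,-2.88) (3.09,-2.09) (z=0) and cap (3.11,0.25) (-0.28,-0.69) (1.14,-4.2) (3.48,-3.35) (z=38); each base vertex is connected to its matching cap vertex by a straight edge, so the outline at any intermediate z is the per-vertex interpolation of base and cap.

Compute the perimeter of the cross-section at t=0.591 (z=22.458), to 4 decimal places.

Cross-section at t=0.591: each vertex is (1-t)·p0[i] + t·p1[i].
  v1: (1-0.591)·(1.65,1.68) + 0.591·(3.11,0.25) = (2.5129,0.8349)
  v2: (1-0.591)·(-1.89,1.42) + 0.591·(-0.28,-0.69) = (-0.9385,0.1730)
  v3: (1-0.591)·(0,-2.88) + 0.591·(1.14,-4.2) = (0.6737,-3.6601)
  v4: (1-0.591)·(3.09,-2.09) + 0.591·(3.48,-3.35) = (3.3205,-2.8347)
Perimeter = Σ |v_{i+1} − v_i|:
  edge 1→2: √(-3.4513² + -0.6619²) = 3.5142 (running 3.5142)
  edge 2→3: √(1.6122² + -3.8331²) = 4.1584 (running 7.6726)
  edge 3→4: √(2.6468² + 0.8255²) = 2.7725 (running 10.4451)
  edge 4→1: √(-0.8076² + 3.6695²) = 3.7574 (running 14.2024)
Perimeter = 14.2024

Perimeter at t=0.591: 14.2024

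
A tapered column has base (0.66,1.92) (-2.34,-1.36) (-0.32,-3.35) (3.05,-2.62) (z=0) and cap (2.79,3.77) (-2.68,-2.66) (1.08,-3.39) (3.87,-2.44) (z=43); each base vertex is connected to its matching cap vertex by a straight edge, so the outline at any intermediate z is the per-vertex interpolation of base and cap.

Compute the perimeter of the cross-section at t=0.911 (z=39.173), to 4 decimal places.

Perimeter at t=0.911: 20.9566

Cross-section at t=0.911: each vertex is (1-t)·p0[i] + t·p1[i].
  v1: (1-0.911)·(0.66,1.92) + 0.911·(2.79,3.77) = (2.6004,3.6054)
  v2: (1-0.911)·(-2.34,-1.36) + 0.911·(-2.68,-2.66) = (-2.6497,-2.5443)
  v3: (1-0.911)·(-0.32,-3.35) + 0.911·(1.08,-3.39) = (0.9554,-3.3864)
  v4: (1-0.911)·(3.05,-2.62) + 0.911·(3.87,-2.44) = (3.7970,-2.4560)
Perimeter = Σ |v_{i+1} − v_i|:
  edge 1→2: √(-5.2502² + -6.1497²) = 8.0859 (running 8.0859)
  edge 2→3: √(3.6051² + -0.8421²) = 3.7022 (running 11.7881)
  edge 3→4: √(2.8416² + 0.9304²) = 2.9901 (running 14.7782)
  edge 4→1: √(-1.1966² + 6.0614²) = 6.1784 (running 20.9566)
Perimeter = 20.9566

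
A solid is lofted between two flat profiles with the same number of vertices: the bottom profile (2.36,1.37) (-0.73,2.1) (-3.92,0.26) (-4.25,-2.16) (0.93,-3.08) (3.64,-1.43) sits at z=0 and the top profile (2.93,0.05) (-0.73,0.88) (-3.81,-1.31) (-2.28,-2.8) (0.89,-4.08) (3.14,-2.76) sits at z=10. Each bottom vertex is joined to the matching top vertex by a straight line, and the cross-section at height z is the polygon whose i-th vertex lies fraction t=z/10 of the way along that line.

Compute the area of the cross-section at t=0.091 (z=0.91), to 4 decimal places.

Cross-section at t=0.091: each vertex is (1-t)·p0[i] + t·p1[i].
  v1: (1-0.091)·(2.36,1.37) + 0.091·(2.93,0.05) = (2.4119,1.2499)
  v2: (1-0.091)·(-0.73,2.1) + 0.091·(-0.73,0.88) = (-0.7300,1.9890)
  v3: (1-0.091)·(-3.92,0.26) + 0.091·(-3.81,-1.31) = (-3.9100,0.1171)
  v4: (1-0.091)·(-4.25,-2.16) + 0.091·(-2.28,-2.8) = (-4.0707,-2.2182)
  v5: (1-0.091)·(0.93,-3.08) + 0.091·(0.89,-4.08) = (0.9264,-3.1710)
  v6: (1-0.091)·(3.64,-1.43) + 0.091·(3.14,-2.76) = (3.5945,-1.5510)
Shoelace sum Σ(x_i·y_{i+1} − x_{i+1}·y_i):
  i=1: 2.4119·1.9890 − -0.7300·1.2499 = +5.7096 (running +5.7096)
  i=2: -0.7300·0.1171 − -3.9100·1.9890 = +7.6914 (running +13.4010)
  i=3: -3.9100·-2.2182 − -4.0707·0.1171 = +9.1501 (running +22.5511)
  i=4: -4.0707·-3.1710 − 0.9264·-2.2182 = +14.9632 (running +37.5142)
  i=5: 0.9264·-1.5510 − 3.5945·-3.1710 = +9.9613 (running +47.4756)
  i=6: 3.5945·1.2499 − 2.4119·-1.5510 = +8.2336 (running +55.7092)
Area = |Σ|/2 = |55.7092|/2 = 27.8546

Area at t=0.091: 27.8546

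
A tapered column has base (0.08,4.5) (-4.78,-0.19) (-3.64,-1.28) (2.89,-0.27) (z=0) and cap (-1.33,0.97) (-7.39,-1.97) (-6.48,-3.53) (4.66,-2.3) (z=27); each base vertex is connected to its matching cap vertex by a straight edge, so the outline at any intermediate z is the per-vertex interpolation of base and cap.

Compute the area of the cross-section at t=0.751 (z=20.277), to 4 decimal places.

Area at t=0.751: 27.0469

Cross-section at t=0.751: each vertex is (1-t)·p0[i] + t·p1[i].
  v1: (1-0.751)·(0.08,4.5) + 0.751·(-1.33,0.97) = (-0.9789,1.8490)
  v2: (1-0.751)·(-4.78,-0.19) + 0.751·(-7.39,-1.97) = (-6.7401,-1.5268)
  v3: (1-0.751)·(-3.64,-1.28) + 0.751·(-6.48,-3.53) = (-5.7728,-2.9697)
  v4: (1-0.751)·(2.89,-0.27) + 0.751·(4.66,-2.3) = (4.2193,-1.7945)
Shoelace sum Σ(x_i·y_{i+1} − x_{i+1}·y_i):
  i=1: -0.9789·-1.5268 − -6.7401·1.8490 = +13.9568 (running +13.9568)
  i=2: -6.7401·-2.9697 − -5.7728·-1.5268 = +11.2026 (running +25.1594)
  i=3: -5.7728·-1.7945 − 4.2193·-2.9697 = +22.8897 (running +48.0491)
  i=4: 4.2193·1.8490 − -0.9789·-1.7945 = +6.0446 (running +54.0938)
Area = |Σ|/2 = |54.0938|/2 = 27.0469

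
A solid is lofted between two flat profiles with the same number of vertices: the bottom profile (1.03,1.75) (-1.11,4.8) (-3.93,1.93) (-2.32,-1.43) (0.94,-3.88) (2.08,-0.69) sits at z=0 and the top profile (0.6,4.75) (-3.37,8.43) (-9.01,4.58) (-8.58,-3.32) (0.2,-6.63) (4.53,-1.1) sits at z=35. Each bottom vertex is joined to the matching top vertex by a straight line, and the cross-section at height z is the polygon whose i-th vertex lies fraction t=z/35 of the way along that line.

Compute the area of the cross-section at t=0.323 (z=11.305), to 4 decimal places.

Cross-section at t=0.323: each vertex is (1-t)·p0[i] + t·p1[i].
  v1: (1-0.323)·(1.03,1.75) + 0.323·(0.6,4.75) = (0.8911,2.7190)
  v2: (1-0.323)·(-1.11,4.8) + 0.323·(-3.37,8.43) = (-1.8400,5.9725)
  v3: (1-0.323)·(-3.93,1.93) + 0.323·(-9.01,4.58) = (-5.5708,2.7860)
  v4: (1-0.323)·(-2.32,-1.43) + 0.323·(-8.58,-3.32) = (-4.3420,-2.0405)
  v5: (1-0.323)·(0.94,-3.88) + 0.323·(0.2,-6.63) = (0.7010,-4.7683)
  v6: (1-0.323)·(2.08,-0.69) + 0.323·(4.53,-1.1) = (2.8714,-0.8224)
Shoelace sum Σ(x_i·y_{i+1} − x_{i+1}·y_i):
  i=1: 0.8911·5.9725 − -1.8400·2.7190 = +10.3251 (running +10.3251)
  i=2: -1.8400·2.7860 − -5.5708·5.9725 = +28.1457 (running +38.4707)
  i=3: -5.5708·-2.0405 − -4.3420·2.7860 = +23.4637 (running +61.9344)
  i=4: -4.3420·-4.7683 − 0.7010·-2.0405 = +22.1340 (running +84.0684)
  i=5: 0.7010·-0.8224 − 2.8714·-4.7683 = +13.1148 (running +97.1832)
  i=6: 2.8714·2.7190 − 0.8911·-0.8224 = +8.5401 (running +105.7233)
Area = |Σ|/2 = |105.7233|/2 = 52.8616

Area at t=0.323: 52.8616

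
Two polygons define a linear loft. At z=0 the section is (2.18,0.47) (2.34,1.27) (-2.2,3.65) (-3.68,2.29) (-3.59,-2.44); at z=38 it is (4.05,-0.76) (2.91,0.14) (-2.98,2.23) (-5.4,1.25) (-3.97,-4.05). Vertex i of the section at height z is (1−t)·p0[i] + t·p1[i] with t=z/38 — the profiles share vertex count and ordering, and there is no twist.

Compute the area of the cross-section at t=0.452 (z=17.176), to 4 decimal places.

Cross-section at t=0.452: each vertex is (1-t)·p0[i] + t·p1[i].
  v1: (1-0.452)·(2.18,0.47) + 0.452·(4.05,-0.76) = (3.0252,-0.0860)
  v2: (1-0.452)·(2.34,1.27) + 0.452·(2.91,0.14) = (2.5976,0.7592)
  v3: (1-0.452)·(-2.2,3.65) + 0.452·(-2.98,2.23) = (-2.5526,3.0082)
  v4: (1-0.452)·(-3.68,2.29) + 0.452·(-5.4,1.25) = (-4.4574,1.8199)
  v5: (1-0.452)·(-3.59,-2.44) + 0.452·(-3.97,-4.05) = (-3.7618,-3.1677)
Shoelace sum Σ(x_i·y_{i+1} − x_{i+1}·y_i):
  i=1: 3.0252·0.7592 − 2.5976·-0.0860 = +2.5202 (running +2.5202)
  i=2: 2.5976·3.0082 − -2.5526·0.7592 = +9.7521 (running +12.2723)
  i=3: -2.5526·1.8199 − -4.4574·3.0082 = +8.7632 (running +21.0355)
  i=4: -4.4574·-3.1677 − -3.7618·1.8199 = +20.9660 (running +42.0016)
  i=5: -3.7618·-0.0860 − 3.0252·-3.1677 = +9.9065 (running +51.9080)
Area = |Σ|/2 = |51.9080|/2 = 25.9540

Area at t=0.452: 25.9540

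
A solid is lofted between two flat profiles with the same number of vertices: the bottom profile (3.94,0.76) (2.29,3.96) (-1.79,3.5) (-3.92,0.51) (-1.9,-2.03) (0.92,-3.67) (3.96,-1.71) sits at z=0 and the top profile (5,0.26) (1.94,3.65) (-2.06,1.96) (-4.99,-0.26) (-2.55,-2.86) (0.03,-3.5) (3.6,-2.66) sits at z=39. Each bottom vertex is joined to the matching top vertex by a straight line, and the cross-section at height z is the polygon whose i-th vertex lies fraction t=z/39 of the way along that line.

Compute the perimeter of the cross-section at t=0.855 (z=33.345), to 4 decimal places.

Cross-section at t=0.855: each vertex is (1-t)·p0[i] + t·p1[i].
  v1: (1-0.855)·(3.94,0.76) + 0.855·(5,0.26) = (4.8463,0.3325)
  v2: (1-0.855)·(2.29,3.96) + 0.855·(1.94,3.65) = (1.9907,3.6949)
  v3: (1-0.855)·(-1.79,3.5) + 0.855·(-2.06,1.96) = (-2.0209,2.1833)
  v4: (1-0.855)·(-3.92,0.51) + 0.855·(-4.99,-0.26) = (-4.8348,-0.1483)
  v5: (1-0.855)·(-1.9,-2.03) + 0.855·(-2.55,-2.86) = (-2.4558,-2.7397)
  v6: (1-0.855)·(0.92,-3.67) + 0.855·(0.03,-3.5) = (0.1591,-3.5246)
  v7: (1-0.855)·(3.96,-1.71) + 0.855·(3.6,-2.66) = (3.6522,-2.5223)
Perimeter = Σ |v_{i+1} − v_i|:
  edge 1→2: √(-2.8556² + 3.3624²) = 4.4114 (running 4.4114)
  edge 2→3: √(-4.0116² + -1.5116²) = 4.2870 (running 8.6983)
  edge 3→4: √(-2.8140² + -2.3316²) = 3.6545 (running 12.3528)
  edge 4→5: √(2.3791² + -2.5913²) = 3.5178 (running 15.8706)
  edge 5→6: √(2.6148² + -0.7850²) = 2.7301 (running 18.6007)
  edge 6→7: √(3.4931² + 1.0024²) = 3.6341 (running 22.2348)
  edge 7→1: √(1.1941² + 2.8548²) = 3.0944 (running 25.3293)
Perimeter = 25.3293

Perimeter at t=0.855: 25.3293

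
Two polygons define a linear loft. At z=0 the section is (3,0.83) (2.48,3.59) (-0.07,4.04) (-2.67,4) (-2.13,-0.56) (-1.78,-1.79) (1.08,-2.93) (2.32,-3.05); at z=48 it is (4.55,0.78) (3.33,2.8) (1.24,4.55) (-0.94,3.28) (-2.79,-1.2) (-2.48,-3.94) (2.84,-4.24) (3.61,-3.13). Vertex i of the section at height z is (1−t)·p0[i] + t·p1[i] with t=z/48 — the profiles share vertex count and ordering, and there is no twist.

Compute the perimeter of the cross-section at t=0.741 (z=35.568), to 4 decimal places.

Cross-section at t=0.741: each vertex is (1-t)·p0[i] + t·p1[i].
  v1: (1-0.741)·(3,0.83) + 0.741·(4.55,0.78) = (4.1486,0.7930)
  v2: (1-0.741)·(2.48,3.59) + 0.741·(3.33,2.8) = (3.1098,3.0046)
  v3: (1-0.741)·(-0.07,4.04) + 0.741·(1.24,4.55) = (0.9007,4.4179)
  v4: (1-0.741)·(-2.67,4) + 0.741·(-0.94,3.28) = (-1.3881,3.4665)
  v5: (1-0.741)·(-2.13,-0.56) + 0.741·(-2.79,-1.2) = (-2.6191,-1.0342)
  v6: (1-0.741)·(-1.78,-1.79) + 0.741·(-2.48,-3.94) = (-2.2987,-3.3832)
  v7: (1-0.741)·(1.08,-2.93) + 0.741·(2.84,-4.24) = (2.3842,-3.9007)
  v8: (1-0.741)·(2.32,-3.05) + 0.741·(3.61,-3.13) = (3.2759,-3.1093)
Perimeter = Σ |v_{i+1} − v_i|:
  edge 1→2: √(-1.0387² + 2.2117²) = 2.4434 (running 2.4434)
  edge 2→3: √(-2.2091² + 1.4133²) = 2.6225 (running 5.0660)
  edge 3→4: √(-2.2888² + -0.9514²) = 2.4787 (running 7.5446)
  edge 4→5: √(-1.2310² + -4.5007²) = 4.6660 (running 12.2107)
  edge 5→6: √(0.3204² + -2.3489²) = 2.3707 (running 14.5813)
  edge 6→7: √(4.6829² + -0.5176²) = 4.7114 (running 19.2927)
  edge 7→8: √(0.8917² + 0.7914²) = 1.1923 (running 20.4850)
  edge 8→1: √(0.8727² + 3.9022²) = 3.9986 (running 24.4836)
Perimeter = 24.4836

Perimeter at t=0.741: 24.4836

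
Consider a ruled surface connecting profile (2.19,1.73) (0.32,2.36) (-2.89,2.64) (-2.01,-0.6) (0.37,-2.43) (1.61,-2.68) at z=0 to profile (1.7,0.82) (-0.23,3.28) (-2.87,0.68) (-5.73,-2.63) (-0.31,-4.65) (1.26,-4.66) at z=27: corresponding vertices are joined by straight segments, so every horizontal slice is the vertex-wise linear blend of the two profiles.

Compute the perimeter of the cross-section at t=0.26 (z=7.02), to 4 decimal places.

Perimeter at t=0.26: 18.2871

Cross-section at t=0.26: each vertex is (1-t)·p0[i] + t·p1[i].
  v1: (1-0.26)·(2.19,1.73) + 0.26·(1.7,0.82) = (2.0626,1.4934)
  v2: (1-0.26)·(0.32,2.36) + 0.26·(-0.23,3.28) = (0.1770,2.5992)
  v3: (1-0.26)·(-2.89,2.64) + 0.26·(-2.87,0.68) = (-2.8848,2.1304)
  v4: (1-0.26)·(-2.01,-0.6) + 0.26·(-5.73,-2.63) = (-2.9772,-1.1278)
  v5: (1-0.26)·(0.37,-2.43) + 0.26·(-0.31,-4.65) = (0.1932,-3.0072)
  v6: (1-0.26)·(1.61,-2.68) + 0.26·(1.26,-4.66) = (1.5190,-3.1948)
Perimeter = Σ |v_{i+1} − v_i|:
  edge 1→2: √(-1.8856² + 1.1058²) = 2.1859 (running 2.1859)
  edge 2→3: √(-3.0618² + -0.4688²) = 3.0975 (running 5.2834)
  edge 3→4: √(-0.0924² + -3.2582²) = 3.2595 (running 8.5429)
  edge 4→5: √(3.1704² + -1.8794²) = 3.6856 (running 12.2285)
  edge 5→6: √(1.3258² + -0.1876²) = 1.3390 (running 13.5675)
  edge 6→1: √(0.5436² + 4.6882²) = 4.7196 (running 18.2871)
Perimeter = 18.2871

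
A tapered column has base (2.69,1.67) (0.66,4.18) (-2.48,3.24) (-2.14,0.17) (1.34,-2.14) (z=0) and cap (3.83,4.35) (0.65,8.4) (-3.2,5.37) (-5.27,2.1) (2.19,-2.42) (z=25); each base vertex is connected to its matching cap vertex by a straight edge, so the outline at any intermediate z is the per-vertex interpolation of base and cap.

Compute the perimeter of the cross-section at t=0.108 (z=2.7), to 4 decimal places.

Cross-section at t=0.108: each vertex is (1-t)·p0[i] + t·p1[i].
  v1: (1-0.108)·(2.69,1.67) + 0.108·(3.83,4.35) = (2.8131,1.9594)
  v2: (1-0.108)·(0.66,4.18) + 0.108·(0.65,8.4) = (0.6589,4.6358)
  v3: (1-0.108)·(-2.48,3.24) + 0.108·(-3.2,5.37) = (-2.5578,3.4700)
  v4: (1-0.108)·(-2.14,0.17) + 0.108·(-5.27,2.1) = (-2.4780,0.3784)
  v5: (1-0.108)·(1.34,-2.14) + 0.108·(2.19,-2.42) = (1.4318,-2.1702)
Perimeter = Σ |v_{i+1} − v_i|:
  edge 1→2: √(-2.1542² + 2.6763²) = 3.4356 (running 3.4356)
  edge 2→3: √(-3.2167² + -1.1657²) = 3.4214 (running 6.8570)
  edge 3→4: √(0.0797² + -3.0916²) = 3.0926 (running 9.9496)
  edge 4→5: √(3.9098² + -2.5487²) = 4.6672 (running 14.6168)
  edge 5→1: √(1.3813² + 4.1297²) = 4.3546 (running 18.9714)
Perimeter = 18.9714

Perimeter at t=0.108: 18.9714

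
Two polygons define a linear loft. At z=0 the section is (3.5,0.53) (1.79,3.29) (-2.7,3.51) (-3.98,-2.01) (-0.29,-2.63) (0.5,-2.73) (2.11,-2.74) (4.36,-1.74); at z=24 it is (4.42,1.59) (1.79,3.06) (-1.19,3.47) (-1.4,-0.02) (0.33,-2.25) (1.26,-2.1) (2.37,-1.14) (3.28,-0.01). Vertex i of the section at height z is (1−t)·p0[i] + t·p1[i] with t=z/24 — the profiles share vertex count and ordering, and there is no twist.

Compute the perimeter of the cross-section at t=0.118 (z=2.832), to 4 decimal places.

Perimeter at t=0.118: 23.4227

Cross-section at t=0.118: each vertex is (1-t)·p0[i] + t·p1[i].
  v1: (1-0.118)·(3.5,0.53) + 0.118·(4.42,1.59) = (3.6086,0.6551)
  v2: (1-0.118)·(1.79,3.29) + 0.118·(1.79,3.06) = (1.7900,3.2629)
  v3: (1-0.118)·(-2.7,3.51) + 0.118·(-1.19,3.47) = (-2.5218,3.5053)
  v4: (1-0.118)·(-3.98,-2.01) + 0.118·(-1.4,-0.02) = (-3.6756,-1.7752)
  v5: (1-0.118)·(-0.29,-2.63) + 0.118·(0.33,-2.25) = (-0.2168,-2.5852)
  v6: (1-0.118)·(0.5,-2.73) + 0.118·(1.26,-2.1) = (0.5897,-2.6557)
  v7: (1-0.118)·(2.11,-2.74) + 0.118·(2.37,-1.14) = (2.1407,-2.5512)
  v8: (1-0.118)·(4.36,-1.74) + 0.118·(3.28,-0.01) = (4.2326,-1.5359)
Perimeter = Σ |v_{i+1} − v_i|:
  edge 1→2: √(-1.8186² + 2.6078²) = 3.1793 (running 3.1793)
  edge 2→3: √(-4.3118² + 0.2424²) = 4.3186 (running 7.4979)
  edge 3→4: √(-1.1537² + -5.2805²) = 5.4050 (running 12.9029)
  edge 4→5: √(3.4587² + -0.8100²) = 3.5523 (running 16.4552)
  edge 5→6: √(0.8065² + -0.0705²) = 0.8096 (running 17.2648)
  edge 6→7: √(1.5510² + 0.1045²) = 1.5545 (running 18.8193)
  edge 7→8: √(2.0919² + 1.0153²) = 2.3253 (running 21.1446)
  edge 8→1: √(-0.6240² + 2.1909²) = 2.2781 (running 23.4227)
Perimeter = 23.4227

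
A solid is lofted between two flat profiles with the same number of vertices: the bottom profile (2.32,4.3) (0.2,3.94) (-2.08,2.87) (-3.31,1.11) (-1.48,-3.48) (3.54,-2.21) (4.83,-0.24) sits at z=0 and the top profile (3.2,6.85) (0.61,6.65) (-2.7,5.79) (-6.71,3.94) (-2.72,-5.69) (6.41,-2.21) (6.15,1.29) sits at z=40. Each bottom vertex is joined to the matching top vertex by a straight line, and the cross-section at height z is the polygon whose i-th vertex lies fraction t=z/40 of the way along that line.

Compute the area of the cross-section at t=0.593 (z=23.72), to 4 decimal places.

Cross-section at t=0.593: each vertex is (1-t)·p0[i] + t·p1[i].
  v1: (1-0.593)·(2.32,4.3) + 0.593·(3.2,6.85) = (2.8418,5.8121)
  v2: (1-0.593)·(0.2,3.94) + 0.593·(0.61,6.65) = (0.4431,5.5470)
  v3: (1-0.593)·(-2.08,2.87) + 0.593·(-2.7,5.79) = (-2.4477,4.6016)
  v4: (1-0.593)·(-3.31,1.11) + 0.593·(-6.71,3.94) = (-5.3262,2.7882)
  v5: (1-0.593)·(-1.48,-3.48) + 0.593·(-2.72,-5.69) = (-2.2153,-4.7905)
  v6: (1-0.593)·(3.54,-2.21) + 0.593·(6.41,-2.21) = (5.2419,-2.2100)
  v7: (1-0.593)·(4.83,-0.24) + 0.593·(6.15,1.29) = (5.6128,0.6673)
Shoelace sum Σ(x_i·y_{i+1} − x_{i+1}·y_i):
  i=1: 2.8418·5.5470 − 0.4431·5.8121 = +13.1882 (running +13.1882)
  i=2: 0.4431·4.6016 − -2.4477·5.5470 = +15.6163 (running +28.8046)
  i=3: -2.4477·2.7882 − -5.3262·4.6016 = +17.6843 (running +46.4889)
  i=4: -5.3262·-4.7905 − -2.2153·2.7882 = +31.6921 (running +78.1809)
  i=5: -2.2153·-2.2100 − 5.2419·-4.7905 = +30.0074 (running +108.1883)
  i=6: 5.2419·0.6673 − 5.6128·-2.2100 = +15.9021 (running +124.0904)
  i=7: 5.6128·5.8121 − 2.8418·0.6673 = +30.7259 (running +154.8162)
Area = |Σ|/2 = |154.8162|/2 = 77.4081

Area at t=0.593: 77.4081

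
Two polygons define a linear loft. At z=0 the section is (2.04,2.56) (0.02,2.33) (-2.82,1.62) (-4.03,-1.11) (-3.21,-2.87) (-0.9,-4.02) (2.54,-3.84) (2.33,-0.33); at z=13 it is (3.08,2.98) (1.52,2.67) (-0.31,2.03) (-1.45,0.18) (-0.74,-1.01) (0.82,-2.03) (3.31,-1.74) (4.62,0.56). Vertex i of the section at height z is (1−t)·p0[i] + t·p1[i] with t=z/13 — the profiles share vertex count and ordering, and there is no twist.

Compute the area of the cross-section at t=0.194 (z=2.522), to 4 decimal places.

Area at t=0.194: 31.0905

Cross-section at t=0.194: each vertex is (1-t)·p0[i] + t·p1[i].
  v1: (1-0.194)·(2.04,2.56) + 0.194·(3.08,2.98) = (2.2418,2.6415)
  v2: (1-0.194)·(0.02,2.33) + 0.194·(1.52,2.67) = (0.3110,2.3960)
  v3: (1-0.194)·(-2.82,1.62) + 0.194·(-0.31,2.03) = (-2.3331,1.6995)
  v4: (1-0.194)·(-4.03,-1.11) + 0.194·(-1.45,0.18) = (-3.5295,-0.8597)
  v5: (1-0.194)·(-3.21,-2.87) + 0.194·(-0.74,-1.01) = (-2.7308,-2.5092)
  v6: (1-0.194)·(-0.9,-4.02) + 0.194·(0.82,-2.03) = (-0.5663,-3.6339)
  v7: (1-0.194)·(2.54,-3.84) + 0.194·(3.31,-1.74) = (2.6894,-3.4326)
  v8: (1-0.194)·(2.33,-0.33) + 0.194·(4.62,0.56) = (2.7743,-0.1573)
Shoelace sum Σ(x_i·y_{i+1} − x_{i+1}·y_i):
  i=1: 2.2418·2.3960 − 0.3110·2.6415 = +4.5497 (running +4.5497)
  i=2: 0.3110·1.6995 − -2.3331·2.3960 = +6.1185 (running +10.6681)
  i=3: -2.3331·-0.8597 − -3.5295·1.6995 = +8.0043 (running +18.6725)
  i=4: -3.5295·-2.5092 − -2.7308·-0.8597 = +6.5082 (running +25.1807)
  i=5: -2.7308·-3.6339 − -0.5663·-2.5092 = +8.5026 (running +33.6833)
  i=6: -0.5663·-3.4326 − 2.6894·-3.6339 = +11.7170 (running +45.4003)
  i=7: 2.6894·-0.1573 − 2.7743·-3.4326 = +9.0998 (running +54.5001)
  i=8: 2.7743·2.6415 − 2.2418·-0.1573 = +7.6809 (running +62.1810)
Area = |Σ|/2 = |62.1810|/2 = 31.0905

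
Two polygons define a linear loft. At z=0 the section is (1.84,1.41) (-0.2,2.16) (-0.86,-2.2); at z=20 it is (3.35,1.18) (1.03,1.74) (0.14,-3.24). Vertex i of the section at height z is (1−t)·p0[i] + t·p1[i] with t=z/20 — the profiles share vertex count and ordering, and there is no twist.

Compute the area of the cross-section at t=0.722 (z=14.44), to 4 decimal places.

Area at t=0.722: 5.6429

Cross-section at t=0.722: each vertex is (1-t)·p0[i] + t·p1[i].
  v1: (1-0.722)·(1.84,1.41) + 0.722·(3.35,1.18) = (2.9302,1.2439)
  v2: (1-0.722)·(-0.2,2.16) + 0.722·(1.03,1.74) = (0.6881,1.8568)
  v3: (1-0.722)·(-0.86,-2.2) + 0.722·(0.14,-3.24) = (-0.1380,-2.9509)
Shoelace sum Σ(x_i·y_{i+1} − x_{i+1}·y_i):
  i=1: 2.9302·1.8568 − 0.6881·1.2439 = +4.5848 (running +4.5848)
  i=2: 0.6881·-2.9509 − -0.1380·1.8568 = -1.7741 (running +2.8107)
  i=3: -0.1380·1.2439 − 2.9302·-2.9509 = +8.4751 (running +11.2857)
Area = |Σ|/2 = |11.2857|/2 = 5.6429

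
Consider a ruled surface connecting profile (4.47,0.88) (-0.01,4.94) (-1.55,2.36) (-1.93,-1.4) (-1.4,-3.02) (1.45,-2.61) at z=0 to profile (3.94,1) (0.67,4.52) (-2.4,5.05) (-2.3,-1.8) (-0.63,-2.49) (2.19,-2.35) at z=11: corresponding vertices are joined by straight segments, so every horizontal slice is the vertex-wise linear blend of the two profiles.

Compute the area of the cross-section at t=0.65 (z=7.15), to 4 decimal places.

Area at t=0.65: 33.2155

Cross-section at t=0.65: each vertex is (1-t)·p0[i] + t·p1[i].
  v1: (1-0.65)·(4.47,0.88) + 0.65·(3.94,1) = (4.1255,0.9580)
  v2: (1-0.65)·(-0.01,4.94) + 0.65·(0.67,4.52) = (0.4320,4.6670)
  v3: (1-0.65)·(-1.55,2.36) + 0.65·(-2.4,5.05) = (-2.1025,4.1085)
  v4: (1-0.65)·(-1.93,-1.4) + 0.65·(-2.3,-1.8) = (-2.1705,-1.6600)
  v5: (1-0.65)·(-1.4,-3.02) + 0.65·(-0.63,-2.49) = (-0.8995,-2.6755)
  v6: (1-0.65)·(1.45,-2.61) + 0.65·(2.19,-2.35) = (1.9310,-2.4410)
Shoelace sum Σ(x_i·y_{i+1} − x_{i+1}·y_i):
  i=1: 4.1255·4.6670 − 0.4320·0.9580 = +18.8399 (running +18.8399)
  i=2: 0.4320·4.1085 − -2.1025·4.6670 = +11.5872 (running +30.4271)
  i=3: -2.1025·-1.6600 − -2.1705·4.1085 = +12.4076 (running +42.8347)
  i=4: -2.1705·-2.6755 − -0.8995·-1.6600 = +4.3140 (running +47.1487)
  i=5: -0.8995·-2.4410 − 1.9310·-2.6755 = +7.3621 (running +54.5108)
  i=6: 1.9310·0.9580 − 4.1255·-2.4410 = +11.9202 (running +66.4311)
Area = |Σ|/2 = |66.4311|/2 = 33.2155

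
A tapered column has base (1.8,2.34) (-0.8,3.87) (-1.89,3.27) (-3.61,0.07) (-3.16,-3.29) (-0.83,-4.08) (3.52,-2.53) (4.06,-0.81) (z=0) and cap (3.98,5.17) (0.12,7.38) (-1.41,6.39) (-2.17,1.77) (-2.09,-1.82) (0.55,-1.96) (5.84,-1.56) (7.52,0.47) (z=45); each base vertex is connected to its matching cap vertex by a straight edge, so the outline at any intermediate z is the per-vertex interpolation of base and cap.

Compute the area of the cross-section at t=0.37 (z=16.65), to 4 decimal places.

Cross-section at t=0.37: each vertex is (1-t)·p0[i] + t·p1[i].
  v1: (1-0.37)·(1.8,2.34) + 0.37·(3.98,5.17) = (2.6066,3.3871)
  v2: (1-0.37)·(-0.8,3.87) + 0.37·(0.12,7.38) = (-0.4596,5.1687)
  v3: (1-0.37)·(-1.89,3.27) + 0.37·(-1.41,6.39) = (-1.7124,4.4244)
  v4: (1-0.37)·(-3.61,0.07) + 0.37·(-2.17,1.77) = (-3.0772,0.6990)
  v5: (1-0.37)·(-3.16,-3.29) + 0.37·(-2.09,-1.82) = (-2.7641,-2.7461)
  v6: (1-0.37)·(-0.83,-4.08) + 0.37·(0.55,-1.96) = (-0.3194,-3.2956)
  v7: (1-0.37)·(3.52,-2.53) + 0.37·(5.84,-1.56) = (4.3784,-2.1711)
  v8: (1-0.37)·(4.06,-0.81) + 0.37·(7.52,0.47) = (5.3402,-0.3364)
Shoelace sum Σ(x_i·y_{i+1} − x_{i+1}·y_i):
  i=1: 2.6066·5.1687 − -0.4596·3.3871 = +15.0294 (running +15.0294)
  i=2: -0.4596·4.4244 − -1.7124·5.1687 = +6.8174 (running +21.8469)
  i=3: -1.7124·0.6990 − -3.0772·4.4244 = +12.4178 (running +34.2647)
  i=4: -3.0772·-2.7461 − -2.7641·0.6990 = +10.3824 (running +44.6471)
  i=5: -2.7641·-3.2956 − -0.3194·-2.7461 = +8.2323 (running +52.8793)
  i=6: -0.3194·-2.1711 − 4.3784·-3.2956 = +15.1229 (running +68.0022)
  i=7: 4.3784·-0.3364 − 5.3402·-2.1711 = +10.1212 (running +78.1235)
  i=8: 5.3402·3.3871 − 2.6066·-0.3364 = +18.9647 (running +97.0881)
Area = |Σ|/2 = |97.0881|/2 = 48.5441

Area at t=0.37: 48.5441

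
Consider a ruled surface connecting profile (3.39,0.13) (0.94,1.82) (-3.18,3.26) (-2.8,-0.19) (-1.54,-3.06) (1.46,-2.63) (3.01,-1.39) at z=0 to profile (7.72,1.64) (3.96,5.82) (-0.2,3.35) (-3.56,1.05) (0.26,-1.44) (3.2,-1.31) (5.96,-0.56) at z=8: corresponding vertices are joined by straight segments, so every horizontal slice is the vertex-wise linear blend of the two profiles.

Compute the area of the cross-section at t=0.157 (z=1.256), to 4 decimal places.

Cross-section at t=0.157: each vertex is (1-t)·p0[i] + t·p1[i].
  v1: (1-0.157)·(3.39,0.13) + 0.157·(7.72,1.64) = (4.0698,0.3671)
  v2: (1-0.157)·(0.94,1.82) + 0.157·(3.96,5.82) = (1.4141,2.4480)
  v3: (1-0.157)·(-3.18,3.26) + 0.157·(-0.2,3.35) = (-2.7121,3.2741)
  v4: (1-0.157)·(-2.8,-0.19) + 0.157·(-3.56,1.05) = (-2.9193,0.0047)
  v5: (1-0.157)·(-1.54,-3.06) + 0.157·(0.26,-1.44) = (-1.2574,-2.8057)
  v6: (1-0.157)·(1.46,-2.63) + 0.157·(3.2,-1.31) = (1.7332,-2.4228)
  v7: (1-0.157)·(3.01,-1.39) + 0.157·(5.96,-0.56) = (3.4731,-1.2597)
Shoelace sum Σ(x_i·y_{i+1} − x_{i+1}·y_i):
  i=1: 4.0698·2.4480 − 1.4141·0.3671 = +9.4438 (running +9.4438)
  i=2: 1.4141·3.2741 − -2.7121·2.4480 = +11.2694 (running +20.7132)
  i=3: -2.7121·0.0047 − -2.9193·3.2741 = +9.5455 (running +30.2587)
  i=4: -2.9193·-2.8057 − -1.2574·0.0047 = +8.1965 (running +38.4552)
  i=5: -1.2574·-2.4228 − 1.7332·-2.8057 = +7.9091 (running +46.3643)
  i=6: 1.7332·-1.2597 − 3.4731·-2.4228 = +6.2313 (running +52.5957)
  i=7: 3.4731·0.3671 − 4.0698·-1.2597 = +6.4016 (running +58.9973)
Area = |Σ|/2 = |58.9973|/2 = 29.4986

Area at t=0.157: 29.4986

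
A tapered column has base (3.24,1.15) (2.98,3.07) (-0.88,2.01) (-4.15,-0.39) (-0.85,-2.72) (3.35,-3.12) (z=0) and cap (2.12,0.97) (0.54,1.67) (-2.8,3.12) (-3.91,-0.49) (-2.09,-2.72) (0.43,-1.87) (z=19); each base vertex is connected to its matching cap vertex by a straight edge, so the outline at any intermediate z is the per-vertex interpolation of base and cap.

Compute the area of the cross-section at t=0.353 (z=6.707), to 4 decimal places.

Cross-section at t=0.353: each vertex is (1-t)·p0[i] + t·p1[i].
  v1: (1-0.353)·(3.24,1.15) + 0.353·(2.12,0.97) = (2.8446,1.0865)
  v2: (1-0.353)·(2.98,3.07) + 0.353·(0.54,1.67) = (2.1187,2.5758)
  v3: (1-0.353)·(-0.88,2.01) + 0.353·(-2.8,3.12) = (-1.5578,2.4018)
  v4: (1-0.353)·(-4.15,-0.39) + 0.353·(-3.91,-0.49) = (-4.0653,-0.4253)
  v5: (1-0.353)·(-0.85,-2.72) + 0.353·(-2.09,-2.72) = (-1.2877,-2.7200)
  v6: (1-0.353)·(3.35,-3.12) + 0.353·(0.43,-1.87) = (2.3192,-2.6787)
Shoelace sum Σ(x_i·y_{i+1} − x_{i+1}·y_i):
  i=1: 2.8446·2.5758 − 2.1187·1.0865 = +5.0254 (running +5.0254)
  i=2: 2.1187·2.4018 − -1.5578·2.5758 = +9.1012 (running +14.1266)
  i=3: -1.5578·-0.4253 − -4.0653·2.4018 = +10.4266 (running +24.5532)
  i=4: -4.0653·-2.7200 − -1.2877·-0.4253 = +10.5099 (running +35.0631)
  i=5: -1.2877·-2.6787 − 2.3192·-2.7200 = +9.7578 (running +44.8209)
  i=6: 2.3192·1.0865 − 2.8446·-2.6787 = +10.1398 (running +54.9607)
Area = |Σ|/2 = |54.9607|/2 = 27.4804

Area at t=0.353: 27.4804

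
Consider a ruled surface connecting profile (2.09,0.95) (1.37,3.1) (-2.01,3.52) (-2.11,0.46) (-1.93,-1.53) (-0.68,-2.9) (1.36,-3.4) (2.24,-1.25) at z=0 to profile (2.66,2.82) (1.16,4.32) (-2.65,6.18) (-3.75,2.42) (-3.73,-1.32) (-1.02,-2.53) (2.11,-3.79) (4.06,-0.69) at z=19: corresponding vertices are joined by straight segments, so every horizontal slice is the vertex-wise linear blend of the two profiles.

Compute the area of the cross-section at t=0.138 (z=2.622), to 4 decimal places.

Area at t=0.138: 27.2105

Cross-section at t=0.138: each vertex is (1-t)·p0[i] + t·p1[i].
  v1: (1-0.138)·(2.09,0.95) + 0.138·(2.66,2.82) = (2.1687,1.2081)
  v2: (1-0.138)·(1.37,3.1) + 0.138·(1.16,4.32) = (1.3410,3.2684)
  v3: (1-0.138)·(-2.01,3.52) + 0.138·(-2.65,6.18) = (-2.0983,3.8871)
  v4: (1-0.138)·(-2.11,0.46) + 0.138·(-3.75,2.42) = (-2.3363,0.7305)
  v5: (1-0.138)·(-1.93,-1.53) + 0.138·(-3.73,-1.32) = (-2.1784,-1.5010)
  v6: (1-0.138)·(-0.68,-2.9) + 0.138·(-1.02,-2.53) = (-0.7269,-2.8489)
  v7: (1-0.138)·(1.36,-3.4) + 0.138·(2.11,-3.79) = (1.4635,-3.4538)
  v8: (1-0.138)·(2.24,-1.25) + 0.138·(4.06,-0.69) = (2.4912,-1.1727)
Shoelace sum Σ(x_i·y_{i+1} − x_{i+1}·y_i):
  i=1: 2.1687·3.2684 − 1.3410·1.2081 = +5.4679 (running +5.4679)
  i=2: 1.3410·3.8871 − -2.0983·3.2684 = +12.0707 (running +17.5386)
  i=3: -2.0983·0.7305 − -2.3363·3.8871 = +7.5487 (running +25.0873)
  i=4: -2.3363·-1.5010 − -2.1784·0.7305 = +5.0981 (running +30.1855)
  i=5: -2.1784·-2.8489 − -0.7269·-1.5010 = +5.1150 (running +35.3005)
  i=6: -0.7269·-3.4538 − 1.4635·-2.8489 = +6.6801 (running +41.9806)
  i=7: 1.4635·-1.1727 − 2.4912·-3.4538 = +6.8877 (running +48.8683)
  i=8: 2.4912·1.2081 − 2.1687·-1.1727 = +5.5527 (running +54.4210)
Area = |Σ|/2 = |54.4210|/2 = 27.2105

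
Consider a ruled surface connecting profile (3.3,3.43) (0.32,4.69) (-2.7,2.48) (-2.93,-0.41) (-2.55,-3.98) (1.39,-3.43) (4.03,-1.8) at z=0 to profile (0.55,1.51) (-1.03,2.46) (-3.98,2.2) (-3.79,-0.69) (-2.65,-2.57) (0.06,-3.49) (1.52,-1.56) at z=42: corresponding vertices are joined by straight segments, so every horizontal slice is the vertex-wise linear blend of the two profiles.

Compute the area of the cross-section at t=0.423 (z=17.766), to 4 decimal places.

Cross-section at t=0.423: each vertex is (1-t)·p0[i] + t·p1[i].
  v1: (1-0.423)·(3.3,3.43) + 0.423·(0.55,1.51) = (2.1367,2.6178)
  v2: (1-0.423)·(0.32,4.69) + 0.423·(-1.03,2.46) = (-0.2510,3.7467)
  v3: (1-0.423)·(-2.7,2.48) + 0.423·(-3.98,2.2) = (-3.2414,2.3616)
  v4: (1-0.423)·(-2.93,-0.41) + 0.423·(-3.79,-0.69) = (-3.2938,-0.5284)
  v5: (1-0.423)·(-2.55,-3.98) + 0.423·(-2.65,-2.57) = (-2.5923,-3.3836)
  v6: (1-0.423)·(1.39,-3.43) + 0.423·(0.06,-3.49) = (0.8274,-3.4554)
  v7: (1-0.423)·(4.03,-1.8) + 0.423·(1.52,-1.56) = (2.9683,-1.6985)
Shoelace sum Σ(x_i·y_{i+1} − x_{i+1}·y_i):
  i=1: 2.1367·3.7467 − -0.2510·2.6178 = +8.6630 (running +8.6630)
  i=2: -0.2510·2.3616 − -3.2414·3.7467 = +11.5519 (running +20.2149)
  i=3: -3.2414·-0.5284 − -3.2938·2.3616 = +9.4914 (running +29.7062)
  i=4: -3.2938·-3.3836 − -2.5923·-0.5284 = +9.7749 (running +39.4811)
  i=5: -2.5923·-3.4554 − 0.8274·-3.3836 = +11.7570 (running +51.2381)
  i=6: 0.8274·-1.6985 − 2.9683·-3.4554 = +8.8512 (running +60.0892)
  i=7: 2.9683·2.6178 − 2.1367·-1.6985 = +11.3997 (running +71.4889)
Area = |Σ|/2 = |71.4889|/2 = 35.7445

Area at t=0.423: 35.7445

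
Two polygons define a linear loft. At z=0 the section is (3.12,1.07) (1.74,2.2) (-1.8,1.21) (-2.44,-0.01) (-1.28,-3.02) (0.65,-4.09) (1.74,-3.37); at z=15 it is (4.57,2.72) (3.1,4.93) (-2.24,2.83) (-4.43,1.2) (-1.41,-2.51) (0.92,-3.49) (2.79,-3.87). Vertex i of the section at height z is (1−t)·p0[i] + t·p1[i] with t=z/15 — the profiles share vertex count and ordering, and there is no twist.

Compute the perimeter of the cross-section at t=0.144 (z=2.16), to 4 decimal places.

Perimeter at t=0.144: 19.3714

Cross-section at t=0.144: each vertex is (1-t)·p0[i] + t·p1[i].
  v1: (1-0.144)·(3.12,1.07) + 0.144·(4.57,2.72) = (3.3288,1.3076)
  v2: (1-0.144)·(1.74,2.2) + 0.144·(3.1,4.93) = (1.9358,2.5931)
  v3: (1-0.144)·(-1.8,1.21) + 0.144·(-2.24,2.83) = (-1.8634,1.4433)
  v4: (1-0.144)·(-2.44,-0.01) + 0.144·(-4.43,1.2) = (-2.7266,0.1642)
  v5: (1-0.144)·(-1.28,-3.02) + 0.144·(-1.41,-2.51) = (-1.2987,-2.9466)
  v6: (1-0.144)·(0.65,-4.09) + 0.144·(0.92,-3.49) = (0.6889,-4.0036)
  v7: (1-0.144)·(1.74,-3.37) + 0.144·(2.79,-3.87) = (1.8912,-3.4420)
Perimeter = Σ |v_{i+1} − v_i|:
  edge 1→2: √(-1.3930² + 1.2855²) = 1.8955 (running 1.8955)
  edge 2→3: √(-3.7992² + -1.1498²) = 3.9694 (running 5.8649)
  edge 3→4: √(-0.8632² + -1.2790²) = 1.5431 (running 7.4080)
  edge 4→5: √(1.4278² + -3.1108²) = 3.4228 (running 10.8308)
  edge 5→6: √(1.9876² + -1.0570²) = 2.2512 (running 13.0820)
  edge 6→7: √(1.2023² + 0.5616²) = 1.3270 (running 14.4090)
  edge 7→1: √(1.4376² + 4.7496²) = 4.9624 (running 19.3714)
Perimeter = 19.3714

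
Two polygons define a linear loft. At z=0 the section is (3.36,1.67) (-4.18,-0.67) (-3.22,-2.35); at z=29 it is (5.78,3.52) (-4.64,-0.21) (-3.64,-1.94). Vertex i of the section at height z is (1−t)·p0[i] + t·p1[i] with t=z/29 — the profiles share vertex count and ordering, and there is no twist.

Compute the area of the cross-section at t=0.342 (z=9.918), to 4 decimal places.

Cross-section at t=0.342: each vertex is (1-t)·p0[i] + t·p1[i].
  v1: (1-0.342)·(3.36,1.67) + 0.342·(5.78,3.52) = (4.1876,2.3027)
  v2: (1-0.342)·(-4.18,-0.67) + 0.342·(-4.64,-0.21) = (-4.3373,-0.5127)
  v3: (1-0.342)·(-3.22,-2.35) + 0.342·(-3.64,-1.94) = (-3.3636,-2.2098)
Shoelace sum Σ(x_i·y_{i+1} − x_{i+1}·y_i):
  i=1: 4.1876·-0.5127 − -4.3373·2.3027 = +7.8406 (running +7.8406)
  i=2: -4.3373·-2.2098 − -3.3636·-0.5127 = +7.8601 (running +15.7007)
  i=3: -3.3636·2.3027 − 4.1876·-2.2098 = +1.5083 (running +17.2090)
Area = |Σ|/2 = |17.2090|/2 = 8.6045

Area at t=0.342: 8.6045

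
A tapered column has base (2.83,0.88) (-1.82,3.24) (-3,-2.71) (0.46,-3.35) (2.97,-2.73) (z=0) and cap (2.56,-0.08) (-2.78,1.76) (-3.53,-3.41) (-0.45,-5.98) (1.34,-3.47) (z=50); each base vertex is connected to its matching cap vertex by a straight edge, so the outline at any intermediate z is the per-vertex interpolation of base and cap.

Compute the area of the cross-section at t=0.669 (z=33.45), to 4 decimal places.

Area at t=0.669: 28.8305

Cross-section at t=0.669: each vertex is (1-t)·p0[i] + t·p1[i].
  v1: (1-0.669)·(2.83,0.88) + 0.669·(2.56,-0.08) = (2.6494,0.2378)
  v2: (1-0.669)·(-1.82,3.24) + 0.669·(-2.78,1.76) = (-2.4622,2.2499)
  v3: (1-0.669)·(-3,-2.71) + 0.669·(-3.53,-3.41) = (-3.3546,-3.1783)
  v4: (1-0.669)·(0.46,-3.35) + 0.669·(-0.45,-5.98) = (-0.1488,-5.1095)
  v5: (1-0.669)·(2.97,-2.73) + 0.669·(1.34,-3.47) = (1.8795,-3.2251)
Shoelace sum Σ(x_i·y_{i+1} − x_{i+1}·y_i):
  i=1: 2.6494·2.2499 − -2.4622·0.2378 = +6.5462 (running +6.5462)
  i=2: -2.4622·-3.1783 − -3.3546·2.2499 = +15.3731 (running +21.9193)
  i=3: -3.3546·-5.1095 − -0.1488·-3.1783 = +16.6672 (running +38.5865)
  i=4: -0.1488·-3.2251 − 1.8795·-5.1095 = +10.0833 (running +48.6697)
  i=5: 1.8795·0.2378 − 2.6494·-3.2251 = +8.9913 (running +57.6610)
Area = |Σ|/2 = |57.6610|/2 = 28.8305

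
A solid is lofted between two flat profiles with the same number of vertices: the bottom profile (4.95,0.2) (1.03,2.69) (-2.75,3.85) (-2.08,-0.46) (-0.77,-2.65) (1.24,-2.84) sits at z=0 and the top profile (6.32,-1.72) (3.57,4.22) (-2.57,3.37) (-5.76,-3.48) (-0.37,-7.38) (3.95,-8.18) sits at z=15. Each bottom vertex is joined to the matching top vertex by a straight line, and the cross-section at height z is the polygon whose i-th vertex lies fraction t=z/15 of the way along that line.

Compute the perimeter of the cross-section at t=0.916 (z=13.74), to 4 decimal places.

Cross-section at t=0.916: each vertex is (1-t)·p0[i] + t·p1[i].
  v1: (1-0.916)·(4.95,0.2) + 0.916·(6.32,-1.72) = (6.2049,-1.5587)
  v2: (1-0.916)·(1.03,2.69) + 0.916·(3.57,4.22) = (3.3566,4.0915)
  v3: (1-0.916)·(-2.75,3.85) + 0.916·(-2.57,3.37) = (-2.5851,3.4103)
  v4: (1-0.916)·(-2.08,-0.46) + 0.916·(-5.76,-3.48) = (-5.4509,-3.2263)
  v5: (1-0.916)·(-0.77,-2.65) + 0.916·(-0.37,-7.38) = (-0.4036,-6.9827)
  v6: (1-0.916)·(1.24,-2.84) + 0.916·(3.95,-8.18) = (3.7224,-7.7314)
Perimeter = Σ |v_{i+1} − v_i|:
  edge 1→2: √(-2.8483² + 5.6502²) = 6.3275 (running 6.3275)
  edge 2→3: √(-5.9418² + -0.6812²) = 5.9807 (running 12.3082)
  edge 3→4: √(-2.8658² + -6.6366²) = 7.2289 (running 19.5371)
  edge 4→5: √(5.0473² + -3.7564²) = 6.2917 (running 25.8288)
  edge 5→6: √(4.1260² + -0.7488²) = 4.1934 (running 30.0222)
  edge 6→1: √(2.4826² + 6.1727²) = 6.6532 (running 36.6754)
Perimeter = 36.6754

Perimeter at t=0.916: 36.6754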